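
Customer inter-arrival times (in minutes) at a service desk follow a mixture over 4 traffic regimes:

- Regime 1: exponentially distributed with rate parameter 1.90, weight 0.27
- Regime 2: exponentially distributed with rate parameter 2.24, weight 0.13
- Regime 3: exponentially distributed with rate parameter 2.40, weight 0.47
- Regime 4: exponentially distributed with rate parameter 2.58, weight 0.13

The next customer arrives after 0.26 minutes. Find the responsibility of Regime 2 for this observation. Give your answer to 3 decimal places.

Apply Bayes' rule: the posterior for each component is proportional to its prior times its likelihood at x.
Component likelihoods at x = 0.26 minutes:
  p_1 = 1.90·e^(−1.90·0.26) = 1.90·e^(−0.4940) = 1.15934
  p_2 = 2.24·e^(−2.24·0.26) = 2.24·e^(−0.5824) = 1.25117
  p_3 = 2.40·e^(−2.40·0.26) = 2.40·e^(−0.6240) = 1.28591
  p_4 = 2.58·e^(−2.58·0.26) = 2.58·e^(−0.6708) = 1.31915
Multiply by the mixture weights:
  π_1·p_1 = 0.27 × 1.15934 = 0.313023
  π_2·p_2 = 0.13 × 1.25117 = 0.162652
  π_3·p_3 = 0.47 × 1.28591 = 0.604379
  π_4·p_4 = 0.13 × 1.31915 = 0.17149
Denominator: 0.313023 + 0.162652 + 0.604379 + 0.17149 = 1.25154
So the posterior for Regime 2 is 0.162652 / 1.25154 ≈ 0.130.

0.130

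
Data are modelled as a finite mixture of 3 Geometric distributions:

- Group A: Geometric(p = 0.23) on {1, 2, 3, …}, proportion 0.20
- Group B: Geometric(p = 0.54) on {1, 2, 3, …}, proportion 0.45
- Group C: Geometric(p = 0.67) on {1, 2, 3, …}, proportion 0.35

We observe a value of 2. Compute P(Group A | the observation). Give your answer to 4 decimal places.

0.1577

Posterior ∝ prior × likelihood, so P(k | x) ∝ P(Z=k) f_k(x); normalise over all components.
Geometric probabilities:
  p_A = 0.1771
  p_B = 0.2484
  p_C = 0.2211
Weight by the priors:
  P(Z=A)·p_A = 0.20 × 0.1771 = 0.03542
  P(Z=B)·p_B = 0.45 × 0.2484 = 0.11178
  P(Z=C)·p_C = 0.35 × 0.2211 = 0.077385
Sum: 0.03542 + 0.11178 + 0.077385 = 0.224585
So the posterior for Group A is 0.03542 / 0.224585 ≈ 0.1577.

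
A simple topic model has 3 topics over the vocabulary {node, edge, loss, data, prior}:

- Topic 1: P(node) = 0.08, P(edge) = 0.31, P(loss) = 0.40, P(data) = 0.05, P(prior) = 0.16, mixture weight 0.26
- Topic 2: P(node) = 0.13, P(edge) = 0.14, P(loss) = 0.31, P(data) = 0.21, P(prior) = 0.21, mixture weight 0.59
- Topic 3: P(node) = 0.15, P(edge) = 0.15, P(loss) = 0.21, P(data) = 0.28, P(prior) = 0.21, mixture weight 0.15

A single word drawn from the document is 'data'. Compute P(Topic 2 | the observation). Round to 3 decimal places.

0.693

P(component k | x) = π_k·f_k(x) / marginal(x), where marginal(x) = Σ_j π_j·f_j(x).
Component likelihoods at x = 'data':
  f_1 = P(data | comp) = 0.05
  f_2 = P(data | comp) = 0.21
  f_3 = P(data | comp) = 0.28
Weight by the priors:
  π_1·f_1 = 0.26 × 0.05 = 0.013
  π_2·f_2 = 0.59 × 0.21 = 0.1239
  π_3·f_3 = 0.15 × 0.28 = 0.042
Sum: 0.013 + 0.1239 + 0.042 = 0.1789
P(Topic 2 | x) = 0.1239 / 0.1789 ≈ 0.693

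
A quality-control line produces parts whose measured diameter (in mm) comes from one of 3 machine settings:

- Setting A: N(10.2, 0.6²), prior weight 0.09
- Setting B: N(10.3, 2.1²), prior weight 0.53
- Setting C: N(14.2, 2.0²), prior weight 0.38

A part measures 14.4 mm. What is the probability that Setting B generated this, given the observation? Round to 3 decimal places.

Posterior ∝ prior × likelihood, so P(k | x) ∝ π_k f_k(x); normalise over all components.
Normal densities:
  f_A = 1.52245e-11
  f_B = 0.0282469
  f_C = 0.198476
Prior × likelihood for each component:
  π_A·f_A = 0.09 × 1.52245e-11 = 1.37021e-12
  π_B·f_B = 0.53 × 0.0282469 = 0.0149709
  π_C·f_C = 0.38 × 0.198476 = 0.075421
Marginal: 1.37021e-12 + 0.0149709 + 0.075421 = 0.0903918
P(Setting B | x) ≈ 0.166

0.166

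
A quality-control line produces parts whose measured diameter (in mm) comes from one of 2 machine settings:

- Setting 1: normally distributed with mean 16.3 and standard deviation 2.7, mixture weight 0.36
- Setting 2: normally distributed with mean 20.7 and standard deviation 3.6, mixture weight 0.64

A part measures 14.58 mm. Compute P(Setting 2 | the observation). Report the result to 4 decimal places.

0.2780

Posterior ∝ prior × likelihood, so P(k | x) ∝ π_k f_k(x); normalise over all components.
Component likelihoods at x = 14.58 mm:
  L_1 = (1/(2.7·√(2π)))·exp(−(14.58−16.3)²/(2·2.7²)) = 0.147756·exp(-0.20291) = 0.120621
  L_2 = (1/(3.6·√(2π)))·exp(−(14.58−20.7)²/(2·3.6²)) = 0.110817·exp(-1.44500) = 0.0261247
Prior × likelihood for each component:
  π_1·L_1 = 0.36 × 0.120621 = 0.0434237
  π_2·L_2 = 0.64 × 0.0261247 = 0.0167198
Marginal: 0.0434237 + 0.0167198 = 0.0601435
Responsibility of Setting 2: 0.0167198 / 0.0601435 ≈ 0.2780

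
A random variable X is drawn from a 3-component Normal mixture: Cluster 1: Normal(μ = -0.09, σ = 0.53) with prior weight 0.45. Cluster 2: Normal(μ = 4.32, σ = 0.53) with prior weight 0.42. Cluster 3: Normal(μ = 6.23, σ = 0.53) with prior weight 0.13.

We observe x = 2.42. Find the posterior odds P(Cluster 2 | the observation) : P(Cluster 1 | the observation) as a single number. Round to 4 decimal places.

112.0972

The posterior odds equal the prior odds times the likelihood ratio: (π_i/π_j)·(f_i(x)/f_j(x)).
Component likelihoods at x = 2.42:
  L_1 = (1/(0.53·√(2π)))·exp(−(2.42−-0.09)²/(2·0.53²)) = 0.752721·exp(-11.21413) = 1.01484e-05
  L_2 = (1/(0.53·√(2π)))·exp(−(2.42−4.32)²/(2·0.53²)) = 0.752721·exp(-6.42577) = 0.00121887
  L_3 = (1/(0.53·√(2π)))·exp(−(2.42−6.23)²/(2·0.53²)) = 0.752721·exp(-25.83855) = 4.51952e-12
Posterior odds = (π_2·L_2) / (π_1·L_1) = (0.42·0.00121887) / (0.45·1.01484e-05) = 0.000511924 / 4.56679e-06 ≈ 112.0972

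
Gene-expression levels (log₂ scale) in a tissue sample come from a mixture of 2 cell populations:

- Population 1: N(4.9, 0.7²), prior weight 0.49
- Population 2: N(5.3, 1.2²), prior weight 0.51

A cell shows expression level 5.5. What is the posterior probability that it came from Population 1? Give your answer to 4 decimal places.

0.5363

By Bayes' theorem, P(k | x) = π_k f_k(x) / Σ_j π_j f_j(x).
Evaluate each component's likelihood at the observed value:
  p_1 = 0.394707
  p_2 = 0.327866
Weight by the priors:
  π_1·p_1 = 0.49 × 0.394707 = 0.193407
  π_2·p_2 = 0.51 × 0.327866 = 0.167212
Sum: 0.193407 + 0.167212 = 0.360619
Responsibility of Population 1: 0.193407 / 0.360619 ≈ 0.5363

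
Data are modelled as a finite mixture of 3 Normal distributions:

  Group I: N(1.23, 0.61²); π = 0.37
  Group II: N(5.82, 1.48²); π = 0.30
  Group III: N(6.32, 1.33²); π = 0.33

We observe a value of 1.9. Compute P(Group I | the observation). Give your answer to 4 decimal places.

0.9791

The responsibility of component k is w_k f_k(x) divided by Σ_j w_j f_j(x).
Component likelihoods at x = 1.9:
  p_I = (1/(0.61·√(2π)))·exp(−(1.9−1.23)²/(2·0.61²)) = 0.654004·exp(-0.60320) = 0.357779
  p_II = (1/(1.48·√(2π)))·exp(−(1.9−5.82)²/(2·1.48²)) = 0.269556·exp(-3.50767) = 0.00807768
  p_III = (1/(1.33·√(2π)))·exp(−(1.9−6.32)²/(2·1.33²)) = 0.299957·exp(-5.52219) = 0.00119895
Multiply by the mixture weights:
  w_I·p_I = 0.37 × 0.357779 = 0.132378
  w_II·p_II = 0.30 × 0.00807768 = 0.0024233
  w_III·p_III = 0.33 × 0.00119895 = 0.000395655
Sum: 0.132378 + 0.0024233 + 0.000395655 = 0.135197
So the posterior for Group I is 0.132378 / 0.135197 ≈ 0.9791.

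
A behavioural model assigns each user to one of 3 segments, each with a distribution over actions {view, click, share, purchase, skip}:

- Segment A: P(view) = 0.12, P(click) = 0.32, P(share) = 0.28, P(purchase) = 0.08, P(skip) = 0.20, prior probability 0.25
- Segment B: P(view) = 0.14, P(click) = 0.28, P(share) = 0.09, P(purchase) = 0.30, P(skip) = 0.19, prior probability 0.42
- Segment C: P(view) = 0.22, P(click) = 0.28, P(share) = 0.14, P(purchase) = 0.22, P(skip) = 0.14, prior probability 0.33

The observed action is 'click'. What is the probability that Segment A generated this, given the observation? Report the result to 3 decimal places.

0.276

P(component k | x) = π_k·f_k(x) / marginal(x), where marginal(x) = Σ_j π_j·f_j(x).
Categorical probabilities:
  f_A = 0.32
  f_B = 0.28
  f_C = 0.28
Weight by the priors:
  π_A·f_A = 0.25 × 0.32 = 0.08
  π_B·f_B = 0.42 × 0.28 = 0.1176
  π_C·f_C = 0.33 × 0.28 = 0.0924
Sum: 0.08 + 0.1176 + 0.0924 = 0.29
P(Segment A | 'click') = 0.08 / 0.29 ≈ 0.276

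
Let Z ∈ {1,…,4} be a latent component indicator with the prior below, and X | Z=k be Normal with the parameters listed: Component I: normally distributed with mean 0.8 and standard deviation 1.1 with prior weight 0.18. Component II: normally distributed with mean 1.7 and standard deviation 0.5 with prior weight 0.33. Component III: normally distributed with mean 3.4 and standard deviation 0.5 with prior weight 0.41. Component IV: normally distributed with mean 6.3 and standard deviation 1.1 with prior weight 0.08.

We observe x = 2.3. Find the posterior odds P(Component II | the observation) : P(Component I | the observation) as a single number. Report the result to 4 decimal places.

Posterior odds = (P(Z=i) f_i(x)) / (P(Z=j) f_j(x)); the normalising sum cancels.
Normal densities:
  p_I = (1/(1.1·√(2π)))·exp(−(2.3−0.8)²/(2·1.1²)) = 0.362675·exp(-0.92975) = 0.14313
  p_II = (1/(0.5·√(2π)))·exp(−(2.3−1.7)²/(2·0.5²)) = 0.797885·exp(-0.72000) = 0.388372
  p_III = (1/(0.5·√(2π)))·exp(−(2.3−3.4)²/(2·0.5²)) = 0.797885·exp(-2.42000) = 0.0709492
  p_IV = (1/(1.1·√(2π)))·exp(−(2.3−6.3)²/(2·1.1²)) = 0.362675·exp(-6.61157) = 0.000487696
Posterior odds = (P(Z=II)·p_II) / (P(Z=I)·p_I) = (0.33·0.388372) / (0.18·0.14313) = 0.128163 / 0.0257634 ≈ 4.9746

4.9746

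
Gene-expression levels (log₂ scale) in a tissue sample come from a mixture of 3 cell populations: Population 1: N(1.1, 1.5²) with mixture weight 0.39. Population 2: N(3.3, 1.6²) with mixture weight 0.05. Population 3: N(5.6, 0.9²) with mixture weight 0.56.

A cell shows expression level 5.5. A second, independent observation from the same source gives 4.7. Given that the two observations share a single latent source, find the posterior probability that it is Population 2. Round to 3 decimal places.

0.012

Posterior ∝ prior × likelihood, so P(k | x) ∝ w_k f_k(x); normalise over all components.
Since both observations come from the same component, the likelihood for component k is f_k(x₁)·f_k(x₂).
  p_1 = [(1/(1.5·√(2π)))·exp(−(5.5−1.1)²/(2·1.5²)) = 0.265962·exp(-4.30222) = 0.0036007] × [0.0149297] = 5.37574e-05
  p_2 = [(1/(1.6·√(2π)))·exp(−(5.5−3.3)²/(2·1.6²)) = 0.249339·exp(-0.94531) = 0.0968827] × [0.170034] = 0.0164734
  p_3 = [(1/(0.9·√(2π)))·exp(−(5.5−5.6)²/(2·0.9²)) = 0.443269·exp(-0.00617) = 0.440541] × [0.268856] = 0.118442
Multiply by the mixture weights:
  w_1·p_1 = 0.39 × 5.37574e-05 = 2.09654e-05
  w_2·p_2 = 0.05 × 0.0164734 = 0.000823669
  w_3·p_3 = 0.56 × 0.118442 = 0.0663277
Denominator: 2.09654e-05 + 0.000823669 + 0.0663277 = 0.0671724
So the posterior for Population 2 is 0.000823669 / 0.0671724 ≈ 0.012.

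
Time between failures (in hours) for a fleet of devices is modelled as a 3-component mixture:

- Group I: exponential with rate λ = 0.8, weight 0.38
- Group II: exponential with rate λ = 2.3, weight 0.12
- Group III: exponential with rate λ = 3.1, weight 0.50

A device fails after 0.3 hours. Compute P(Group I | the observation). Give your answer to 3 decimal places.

0.242

Posterior ∝ prior × likelihood, so P(k | x) ∝ π_k f_k(x); normalise over all components.
Evaluate each component's likelihood at the observed value:
  p_I = 0.8·e^(−0.8·0.3) = 0.8·e^(−0.2400) = 0.629302
  p_II = 2.3·e^(−2.3·0.3) = 2.3·e^(−0.6900) = 1.15362
  p_III = 3.1·e^(−3.1·0.3) = 3.1·e^(−0.9300) = 1.22312
Prior × likelihood for each component:
  π_I·p_I = 0.38 × 0.629302 = 0.239135
  π_II·p_II = 0.12 × 1.15362 = 0.138435
  π_III·p_III = 0.50 × 1.22312 = 0.611558
Sum: 0.239135 + 0.138435 + 0.611558 = 0.989128
Responsibility of Group I: 0.239135 / 0.989128 ≈ 0.242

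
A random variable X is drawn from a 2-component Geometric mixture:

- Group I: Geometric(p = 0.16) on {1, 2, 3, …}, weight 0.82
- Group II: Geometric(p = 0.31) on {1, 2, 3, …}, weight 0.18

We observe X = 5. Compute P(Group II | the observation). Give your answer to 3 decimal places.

By Bayes' theorem, P(k | x) = π_k f_k(x) / Σ_j π_j f_j(x).
Evaluate each component's likelihood at the observed value:
  f_I = 0.0796594
  f_II = 0.0702681
Weight by the priors:
  π_I·f_I = 0.82 × 0.0796594 = 0.0653207
  π_II·f_II = 0.18 × 0.0702681 = 0.0126483
Evidence: 0.0653207 + 0.0126483 = 0.077969
P(Group II | 5) ≈ 0.162

0.162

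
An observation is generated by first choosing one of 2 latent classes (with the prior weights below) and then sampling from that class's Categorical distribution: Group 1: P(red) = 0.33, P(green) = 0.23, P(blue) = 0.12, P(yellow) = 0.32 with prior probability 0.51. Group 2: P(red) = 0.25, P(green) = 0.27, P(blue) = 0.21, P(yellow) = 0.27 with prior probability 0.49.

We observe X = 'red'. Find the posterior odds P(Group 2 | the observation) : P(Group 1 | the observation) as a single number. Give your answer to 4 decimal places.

Only the two components matter; the odds are (P(Z=i) f_i(x)) / (P(Z=j) f_j(x)).
Categorical probabilities:
  f_1 = 0.33
  f_2 = 0.25
Posterior odds = (P(Z=2)·f_2) / (P(Z=1)·f_1) = (0.49·0.25) / (0.51·0.33) = 0.1225 / 0.1683 ≈ 0.7279

0.7279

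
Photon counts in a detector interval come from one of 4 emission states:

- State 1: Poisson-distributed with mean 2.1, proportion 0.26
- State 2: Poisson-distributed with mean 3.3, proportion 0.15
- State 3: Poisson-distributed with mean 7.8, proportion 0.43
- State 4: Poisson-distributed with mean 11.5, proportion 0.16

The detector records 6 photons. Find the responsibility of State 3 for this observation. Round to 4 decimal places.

Apply Bayes' rule: the posterior for each component is proportional to its prior times its likelihood at x.
Component likelihoods at x = 6 photons:
  L_1 = e^(−2.1)·2.1^6/6! = 0.014587
  L_2 = e^(−3.3)·3.3^6/6! = 0.0661575
  L_3 = e^(−7.8)·7.8^6/6! = 0.128156
  L_4 = e^(−11.5)·11.5^6/6! = 0.0325438
Prior × likelihood for each component:
  P(Z=1)·L_1 = 0.26 × 0.014587 = 0.00379261
  P(Z=2)·L_2 = 0.15 × 0.0661575 = 0.00992363
  P(Z=3)·L_3 = 0.43 × 0.128156 = 0.055107
  P(Z=4)·L_4 = 0.16 × 0.0325438 = 0.005207
Denominator: 0.00379261 + 0.00992363 + 0.055107 + 0.005207 = 0.0740302
P(State 3 | x) ≈ 0.7444

0.7444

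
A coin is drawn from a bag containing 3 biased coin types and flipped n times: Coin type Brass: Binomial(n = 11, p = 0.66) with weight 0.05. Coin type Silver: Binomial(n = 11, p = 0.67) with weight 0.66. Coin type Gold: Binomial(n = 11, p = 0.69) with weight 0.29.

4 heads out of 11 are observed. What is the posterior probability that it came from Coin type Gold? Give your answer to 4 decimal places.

0.2268

Apply Bayes' rule: the posterior for each component is proportional to its prior times its likelihood at x.
Component likelihoods at x = 4 heads out of 11:
  L_Brass = 0.0328884
  L_Silver = 0.0283407
  L_Gold = 0.0205798
Weight by the priors:
  π_Brass·L_Brass = 0.05 × 0.0328884 = 0.00164442
  π_Silver·L_Silver = 0.66 × 0.0283407 = 0.0187049
  π_Gold·L_Gold = 0.29 × 0.0205798 = 0.00596816
Normaliser: 0.00164442 + 0.0187049 + 0.00596816 = 0.0263174
P(Coin type Gold | the observation) = 0.00596816 / 0.0263174 ≈ 0.2268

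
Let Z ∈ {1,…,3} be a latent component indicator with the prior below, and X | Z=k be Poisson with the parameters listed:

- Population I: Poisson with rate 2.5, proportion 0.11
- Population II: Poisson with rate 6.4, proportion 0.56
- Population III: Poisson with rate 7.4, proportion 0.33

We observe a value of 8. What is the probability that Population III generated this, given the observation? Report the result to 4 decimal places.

0.4079

The responsibility of component k is P(Z=k) f_k(x) divided by Σ_j P(Z=j) f_j(x).
Evaluate each component's likelihood at the observed value:
  L_I = e^(−2.5)·2.5^8/8! = 0.00310644
  L_II = e^(−6.4)·6.4^8/8! = 0.115994
  L_III = e^(−7.4)·7.4^8/8! = 0.136318
Unnormalised posteriors:
  P(Z=I)·L_I = 0.11 × 0.00310644 = 0.000341709
  P(Z=II)·L_II = 0.56 × 0.115994 = 0.0649565
  P(Z=III)·L_III = 0.33 × 0.136318 = 0.044985
Marginal: 0.000341709 + 0.0649565 + 0.044985 = 0.110283
Responsibility of Population III: 0.044985 / 0.110283 ≈ 0.4079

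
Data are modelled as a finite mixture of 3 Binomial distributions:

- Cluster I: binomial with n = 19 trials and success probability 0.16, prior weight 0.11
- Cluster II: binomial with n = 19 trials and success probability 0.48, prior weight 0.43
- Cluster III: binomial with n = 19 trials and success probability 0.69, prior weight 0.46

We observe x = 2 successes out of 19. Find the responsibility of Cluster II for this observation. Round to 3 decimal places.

0.010

Apply Bayes' rule: the posterior for each component is proportional to its prior times its likelihood at x.
Component likelihoods at x = 2 successes out of 19:
  L_I = C(19,2)·0.16^2·0.84^17 = 171·0.0256·0.0516117 = 0.225935
  L_II = C(19,2)·0.48^2·0.52^17 = 171·0.2304·1.48613e-05 = 0.000585511
  L_III = C(19,2)·0.69^2·0.31^17 = 171·0.4761·2.25501e-09 = 1.83587e-07
Prior × likelihood for each component:
  π_I·L_I = 0.11 × 0.225935 = 0.0248529
  π_II·L_II = 0.43 × 0.000585511 = 0.00025177
  π_III·L_III = 0.46 × 1.83587e-07 = 8.44502e-08
Denominator: 0.0248529 + 0.00025177 + 8.44502e-08 = 0.0251047
Responsibility of Cluster II: 0.00025177 / 0.0251047 ≈ 0.010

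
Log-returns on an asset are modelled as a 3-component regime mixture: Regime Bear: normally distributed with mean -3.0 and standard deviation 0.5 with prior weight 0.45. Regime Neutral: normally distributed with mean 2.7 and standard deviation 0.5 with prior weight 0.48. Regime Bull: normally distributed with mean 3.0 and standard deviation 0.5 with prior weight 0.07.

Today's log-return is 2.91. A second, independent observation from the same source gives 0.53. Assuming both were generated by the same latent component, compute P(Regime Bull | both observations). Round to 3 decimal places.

0.010

By Bayes' theorem, P(k | x) = π_k f_k(x) / Σ_j π_j f_j(x).
Since both observations come from the same component, the likelihood for component k is f_k(x₁)·f_k(x₂).
  f_Bear = [(1/(0.5·√(2π)))·exp(−(2.91−-3.0)²/(2·0.5²)) = 0.797885·exp(-69.85620) = 3.6625e-31] × [1.19823e-11] = 4.38852e-42
  f_Neutral = [(1/(0.5·√(2π)))·exp(−(2.91−2.7)²/(2·0.5²)) = 0.797885·exp(-0.08820) = 0.730525] × [6.48398e-05] = 4.73671e-05
  f_Bull = [(1/(0.5·√(2π)))·exp(−(2.91−3.0)²/(2·0.5²)) = 0.797885·exp(-0.01620) = 0.785063] × [4.0065e-06] = 3.14536e-06
Unnormalised posteriors:
  π_Bear·f_Bear = 0.45 × 4.38852e-42 = 1.97483e-42
  π_Neutral·f_Neutral = 0.48 × 4.73671e-05 = 2.27362e-05
  π_Bull·f_Bull = 0.07 × 3.14536e-06 = 2.20175e-07
Sum: 1.97483e-42 + 2.27362e-05 + 2.20175e-07 = 2.29564e-05
P(Regime Bull | x) = 2.20175e-07 / 2.29564e-05 ≈ 0.010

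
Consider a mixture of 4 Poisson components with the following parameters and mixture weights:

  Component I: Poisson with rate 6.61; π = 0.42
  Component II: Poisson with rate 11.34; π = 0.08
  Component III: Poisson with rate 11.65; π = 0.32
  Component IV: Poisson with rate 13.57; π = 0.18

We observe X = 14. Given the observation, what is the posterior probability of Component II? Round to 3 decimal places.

0.117

Posterior ∝ prior × likelihood, so P(k | x) ∝ π_k f_k(x); normalise over all components.
Component likelihoods at x = 14:
  p_I = e^(−6.61)·6.61^14/14! = 0.00469597
  p_II = e^(−11.34)·11.34^14/14! = 0.0793003
  p_III = e^(−11.65)·11.65^14/14! = 0.0848445
  p_IV = e^(−13.57)·13.57^14/14! = 0.105277
Multiply by the mixture weights:
  π_I·p_I = 0.42 × 0.00469597 = 0.00197231
  π_II·p_II = 0.08 × 0.0793003 = 0.00634403
  π_III·p_III = 0.32 × 0.0848445 = 0.0271503
  π_IV·p_IV = 0.18 × 0.105277 = 0.0189499
Evidence: 0.00197231 + 0.00634403 + 0.0271503 + 0.0189499 = 0.0544164
Responsibility of Component II: 0.00634403 / 0.0544164 ≈ 0.117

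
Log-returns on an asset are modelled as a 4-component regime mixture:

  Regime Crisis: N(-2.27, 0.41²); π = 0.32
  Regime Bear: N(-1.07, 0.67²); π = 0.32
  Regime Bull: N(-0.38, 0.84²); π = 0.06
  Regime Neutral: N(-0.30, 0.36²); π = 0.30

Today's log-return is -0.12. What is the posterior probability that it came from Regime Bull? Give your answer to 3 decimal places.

0.070

Apply Bayes' rule: the posterior for each component is proportional to its prior times its likelihood at x.
Component likelihoods at x = -0.12:
  L_Crisis = (1/(0.41·√(2π)))·exp(−(-0.12−-2.27)²/(2·0.41²)) = 0.973030·exp(-13.74926) = 1.03968e-06
  L_Bear = (1/(0.67·√(2π)))·exp(−(-0.12−-1.07)²/(2·0.67²)) = 0.595436·exp(-1.00524) = 0.217905
  L_Bull = (1/(0.84·√(2π)))·exp(−(-0.12−-0.38)²/(2·0.84²)) = 0.474931·exp(-0.04790) = 0.452717
  L_Neutral = (1/(0.36·√(2π)))·exp(−(-0.12−-0.30)²/(2·0.36²)) = 1.108173·exp(-0.12500) = 0.977959
Prior × likelihood for each component:
  w_Crisis·L_Crisis = 0.32 × 1.03968e-06 = 3.32698e-07
  w_Bear·L_Bear = 0.32 × 0.217905 = 0.0697296
  w_Bull·L_Bull = 0.06 × 0.452717 = 0.027163
  w_Neutral·L_Neutral = 0.30 × 0.977959 = 0.293388
Sum: 3.32698e-07 + 0.0697296 + 0.027163 + 0.293388 = 0.390281
Responsibility of Regime Bull: 0.027163 / 0.390281 ≈ 0.070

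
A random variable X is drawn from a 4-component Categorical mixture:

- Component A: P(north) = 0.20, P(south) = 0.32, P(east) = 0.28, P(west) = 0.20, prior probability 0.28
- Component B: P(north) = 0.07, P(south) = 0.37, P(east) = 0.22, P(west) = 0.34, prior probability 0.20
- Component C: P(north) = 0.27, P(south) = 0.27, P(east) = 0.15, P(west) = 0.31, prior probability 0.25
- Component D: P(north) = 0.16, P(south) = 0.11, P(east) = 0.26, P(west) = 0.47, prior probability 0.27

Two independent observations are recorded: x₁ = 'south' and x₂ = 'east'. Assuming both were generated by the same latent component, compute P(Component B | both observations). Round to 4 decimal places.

0.2749

Apply Bayes' rule: the posterior for each component is proportional to its prior times its likelihood at x.
Since both observations come from the same component, the likelihood for component k is f_k(x₁)·f_k(x₂).
  L_A = [P(south | comp) = 0.32] × [0.28] = 0.0896
  L_B = [P(south | comp) = 0.37] × [0.22] = 0.0814
  L_C = [P(south | comp) = 0.27] × [0.15] = 0.0405
  L_D = [P(south | comp) = 0.11] × [0.26] = 0.0286
Prior × likelihood for each component:
  w_A·L_A = 0.28 × 0.0896 = 0.025088
  w_B·L_B = 0.20 × 0.0814 = 0.01628
  w_C·L_C = 0.25 × 0.0405 = 0.010125
  w_D·L_D = 0.27 × 0.0286 = 0.007722
Denominator: 0.025088 + 0.01628 + 0.010125 + 0.007722 = 0.059215
P(Component B | x₁,x₂) ≈ 0.2749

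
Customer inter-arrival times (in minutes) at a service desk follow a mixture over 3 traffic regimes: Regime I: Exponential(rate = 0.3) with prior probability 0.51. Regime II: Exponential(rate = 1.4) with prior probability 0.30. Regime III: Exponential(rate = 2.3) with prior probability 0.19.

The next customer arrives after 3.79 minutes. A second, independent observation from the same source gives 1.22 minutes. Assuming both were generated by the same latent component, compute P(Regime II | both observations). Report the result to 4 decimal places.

P(component k | x) = w_k·f_k(x) / marginal(x), where marginal(x) = Σ_j w_j·f_j(x).
Since both observations come from the same component, the likelihood for component k is f_k(x₁)·f_k(x₂).
  f_I = [0.3·e^(−0.3·3.79) = 0.3·e^(−1.1370) = 0.096234] × [0.208051] = 0.0200216
  f_II = [1.4·e^(−1.4·3.79) = 1.4·e^(−5.3060) = 0.00694643] × [0.253719] = 0.00176244
  f_III = [2.3·e^(−2.3·3.79) = 2.3·e^(−8.7170) = 0.000376689] × [0.139026] = 5.23697e-05
Prior × likelihood for each component:
  w_I·f_I = 0.51 × 0.0200216 = 0.010211
  w_II·f_II = 0.30 × 0.00176244 = 0.000528732
  w_III·f_III = 0.19 × 5.23697e-05 = 9.95025e-06
Evidence: 0.010211 + 0.000528732 + 9.95025e-06 = 0.0107497
P(Regime II | x₁,x₂) ≈ 0.0492

0.0492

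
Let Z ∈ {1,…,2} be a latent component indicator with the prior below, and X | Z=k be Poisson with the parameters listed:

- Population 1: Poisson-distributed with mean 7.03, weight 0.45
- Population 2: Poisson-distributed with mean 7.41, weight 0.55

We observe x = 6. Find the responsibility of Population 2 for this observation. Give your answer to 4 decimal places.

Apply Bayes' rule: the posterior for each component is proportional to its prior times its likelihood at x.
Component likelihoods at x = 6:
  p_1 = e^(−7.03)·7.03^6/6! = 0.148357
  p_2 = e^(−7.41)·7.41^6/6! = 0.139141
Multiply by the mixture weights:
  P(Z=1)·p_1 = 0.45 × 0.148357 = 0.0667608
  P(Z=2)·p_2 = 0.55 × 0.139141 = 0.0765275
Denominator: 0.0667608 + 0.0765275 = 0.143288
Responsibility of Population 2: 0.0765275 / 0.143288 ≈ 0.5341

0.5341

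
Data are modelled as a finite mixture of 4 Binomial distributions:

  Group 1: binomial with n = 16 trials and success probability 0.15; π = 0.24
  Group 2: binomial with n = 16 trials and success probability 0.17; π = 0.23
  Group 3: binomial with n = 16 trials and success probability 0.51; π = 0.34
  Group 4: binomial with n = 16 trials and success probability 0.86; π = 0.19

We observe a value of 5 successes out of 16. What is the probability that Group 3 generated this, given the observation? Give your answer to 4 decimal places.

0.3873

Posterior ∝ prior × likelihood, so P(k | x) ∝ P(Z=k) f_k(x); normalise over all components.
Component likelihoods at x = 5 successes out of 16:
  p_1 = C(16,5)·0.15^5·0.85^11 = 4368·7.59375e-05·0.167343 = 0.0555069
  p_2 = C(16,5)·0.17^5·0.83^11 = 4368·0.000141986·0.128783 = 0.0798705
  p_3 = C(16,5)·0.51^5·0.49^11 = 4368·0.0345025·0.000390982 = 0.0589238
  p_4 = C(16,5)·0.86^5·0.14^11 = 4368·0.470427·4.04957e-10 = 8.32115e-07
Weight by the priors:
  P(Z=1)·p_1 = 0.24 × 0.0555069 = 0.0133217
  P(Z=2)·p_2 = 0.23 × 0.0798705 = 0.0183702
  P(Z=3)·p_3 = 0.34 × 0.0589238 = 0.0200341
  P(Z=4)·p_4 = 0.19 × 8.32115e-07 = 1.58102e-07
Normaliser: 0.0133217 + 0.0183702 + 0.0200341 + 1.58102e-07 = 0.0517261
So the posterior for Group 3 is 0.0200341 / 0.0517261 ≈ 0.3873.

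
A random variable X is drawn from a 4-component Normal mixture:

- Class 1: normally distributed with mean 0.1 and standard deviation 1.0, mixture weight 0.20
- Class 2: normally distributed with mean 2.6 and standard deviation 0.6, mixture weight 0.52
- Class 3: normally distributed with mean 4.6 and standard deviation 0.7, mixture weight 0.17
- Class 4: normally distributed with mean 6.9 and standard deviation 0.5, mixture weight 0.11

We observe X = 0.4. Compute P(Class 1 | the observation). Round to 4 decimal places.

The responsibility of component k is π_k f_k(x) divided by Σ_j π_j f_j(x).
Normal densities:
  L_1 = (1/(1.0·√(2π)))·exp(−(0.4−0.1)²/(2·1.0²)) = 0.398942·exp(-0.04500) = 0.381388
  L_2 = (1/(0.6·√(2π)))·exp(−(0.4−2.6)²/(2·0.6²)) = 0.664904·exp(-6.72222) = 0.000800451
  L_3 = (1/(0.7·√(2π)))·exp(−(0.4−4.6)²/(2·0.7²)) = 0.569918·exp(-18.00000) = 8.67983e-09
  L_4 = (1/(0.5·√(2π)))·exp(−(0.4−6.9)²/(2·0.5²)) = 0.797885·exp(-84.50000) = 1.59977e-37
Prior × likelihood for each component:
  π_1·L_1 = 0.20 × 0.381388 = 0.0762776
  π_2·L_2 = 0.52 × 0.000800451 = 0.000416235
  π_3·L_3 = 0.17 × 8.67983e-09 = 1.47557e-09
  π_4·L_4 = 0.11 × 1.59977e-37 = 1.75974e-38
Evidence: 0.0762776 + 0.000416235 + 1.47557e-09 + 1.75974e-38 = 0.0766938
So the posterior for Class 1 is 0.0762776 / 0.0766938 ≈ 0.9946.

0.9946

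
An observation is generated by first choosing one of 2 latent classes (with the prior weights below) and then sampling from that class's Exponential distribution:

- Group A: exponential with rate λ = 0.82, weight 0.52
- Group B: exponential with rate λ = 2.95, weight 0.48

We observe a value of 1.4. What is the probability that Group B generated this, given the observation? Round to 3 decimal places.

0.144

Apply Bayes' rule: the posterior for each component is proportional to its prior times its likelihood at x.
Exponential densities:
  p_A = 0.82·e^(−0.82·1.4) = 0.82·e^(−1.1480) = 0.260162
  p_B = 2.95·e^(−2.95·1.4) = 2.95·e^(−4.1300) = 0.0474445
Unnormalised posteriors:
  π_A·p_A = 0.52 × 0.260162 = 0.135284
  π_B·p_B = 0.48 × 0.0474445 = 0.0227734
Evidence: 0.135284 + 0.0227734 = 0.158058
So the posterior for Group B is 0.0227734 / 0.158058 ≈ 0.144.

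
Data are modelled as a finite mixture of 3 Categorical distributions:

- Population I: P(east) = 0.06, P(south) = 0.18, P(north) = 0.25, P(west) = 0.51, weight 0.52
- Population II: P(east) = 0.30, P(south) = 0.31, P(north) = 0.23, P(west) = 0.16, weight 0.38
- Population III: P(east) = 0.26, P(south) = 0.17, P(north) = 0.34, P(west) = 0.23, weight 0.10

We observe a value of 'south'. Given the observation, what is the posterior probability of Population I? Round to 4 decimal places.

The responsibility of component k is π_k f_k(x) divided by Σ_j π_j f_j(x).
Component likelihoods at x = 'south':
  f_I = P(south | comp) = 0.18
  f_II = P(south | comp) = 0.31
  f_III = P(south | comp) = 0.17
Prior × likelihood for each component:
  π_I·f_I = 0.52 × 0.18 = 0.0936
  π_II·f_II = 0.38 × 0.31 = 0.1178
  π_III·f_III = 0.10 × 0.17 = 0.017
Denominator: 0.0936 + 0.1178 + 0.017 = 0.2284
P(Population I | 'south') = 0.0936 / 0.2284 ≈ 0.4098

0.4098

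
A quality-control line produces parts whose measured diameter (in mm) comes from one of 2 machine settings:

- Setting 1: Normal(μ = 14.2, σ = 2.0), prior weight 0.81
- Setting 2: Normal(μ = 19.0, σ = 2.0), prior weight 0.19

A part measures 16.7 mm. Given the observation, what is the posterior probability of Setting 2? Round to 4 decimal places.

P(component k | x) = π_k·f_k(x) / marginal(x), where marginal(x) = Σ_j π_j·f_j(x).
Component likelihoods at x = 16.7 mm:
  L_1 = 0.0913245
  L_2 = 0.102968
Prior × likelihood for each component:
  π_1·L_1 = 0.81 × 0.0913245 = 0.0739729
  π_2·L_2 = 0.19 × 0.102968 = 0.0195639
Denominator: 0.0739729 + 0.0195639 = 0.0935368
So the posterior for Setting 2 is 0.0195639 / 0.0935368 ≈ 0.2092.

0.2092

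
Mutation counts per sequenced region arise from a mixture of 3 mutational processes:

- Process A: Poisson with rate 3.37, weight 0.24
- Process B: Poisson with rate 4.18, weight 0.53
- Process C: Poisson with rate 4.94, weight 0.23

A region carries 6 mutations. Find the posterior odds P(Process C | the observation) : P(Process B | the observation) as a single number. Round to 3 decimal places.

The posterior odds equal the prior odds times the likelihood ratio: (P(Z=i)/P(Z=j))·(f_i(x)/f_j(x)).
Component likelihoods at x = 6 mutations:
  f_A = 0.069964
  f_B = 0.113338
  f_C = 0.144416
0.0332156 / 0.060069 ≈ 0.553

0.553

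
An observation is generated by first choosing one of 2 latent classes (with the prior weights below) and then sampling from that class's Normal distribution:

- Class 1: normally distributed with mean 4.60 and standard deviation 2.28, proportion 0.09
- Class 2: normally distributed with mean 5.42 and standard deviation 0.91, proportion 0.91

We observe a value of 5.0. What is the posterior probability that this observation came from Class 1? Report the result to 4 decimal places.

P(component k | x) = π_k·f_k(x) / marginal(x), where marginal(x) = Σ_j π_j·f_j(x).
Component likelihoods at x = 5.0:
  p_1 = (1/(2.28·√(2π)))·exp(−(5.0−4.60)²/(2·2.28²)) = 0.174975·exp(-0.01539) = 0.172303
  p_2 = (1/(0.91·√(2π)))·exp(−(5.0−5.42)²/(2·0.91²)) = 0.438398·exp(-0.10651) = 0.394105
Unnormalised posteriors:
  π_1·p_1 = 0.09 × 0.172303 = 0.0155072
  π_2·p_2 = 0.91 × 0.394105 = 0.358636
Marginal: 0.0155072 + 0.358636 = 0.374143
So the posterior for Class 1 is 0.0155072 / 0.374143 ≈ 0.0414.

0.0414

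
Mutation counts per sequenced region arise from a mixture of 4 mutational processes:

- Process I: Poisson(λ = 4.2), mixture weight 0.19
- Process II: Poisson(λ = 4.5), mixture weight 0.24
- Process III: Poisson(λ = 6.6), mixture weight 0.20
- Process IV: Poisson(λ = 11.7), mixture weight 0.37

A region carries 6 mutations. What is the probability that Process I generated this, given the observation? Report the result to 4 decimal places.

P(component k | x) = w_k·f_k(x) / marginal(x), where marginal(x) = Σ_j w_j·f_j(x).
Evaluate each component's likelihood at the observed value:
  p_I = e^(−4.2)·4.2^6/6! = 0.114321
  p_II = e^(−4.5)·4.5^6/6! = 0.12812
  p_III = e^(−6.6)·6.6^6/6! = 0.156166
  p_IV = e^(−11.7)·11.7^6/6! = 0.0295486
Unnormalised posteriors:
  w_I·p_I = 0.19 × 0.114321 = 0.021721
  w_II·p_II = 0.24 × 0.12812 = 0.0307488
  w_III·p_III = 0.20 × 0.156166 = 0.0312333
  w_IV·p_IV = 0.37 × 0.0295486 = 0.010933
Evidence: 0.021721 + 0.0307488 + 0.0312333 + 0.010933 = 0.0946361
P(Process I | x) ≈ 0.2295

0.2295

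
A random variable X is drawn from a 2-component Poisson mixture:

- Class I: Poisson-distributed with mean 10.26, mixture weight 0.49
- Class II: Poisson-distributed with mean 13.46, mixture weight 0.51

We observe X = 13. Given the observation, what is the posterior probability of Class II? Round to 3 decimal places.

By Bayes' theorem, P(k | x) = π_k f_k(x) / Σ_j π_j f_j(x).
Evaluate each component's likelihood at the observed value:
  f_I = e^(−10.26)·10.26^13/13! = 0.0784827
  f_II = e^(−13.46)·13.46^13/13! = 0.109069
Unnormalised posteriors:
  π_I·f_I = 0.49 × 0.0784827 = 0.0384565
  π_II·f_II = 0.51 × 0.109069 = 0.0556252
Marginal: 0.0384565 + 0.0556252 = 0.0940818
So the posterior for Class II is 0.0556252 / 0.0940818 ≈ 0.591.

0.591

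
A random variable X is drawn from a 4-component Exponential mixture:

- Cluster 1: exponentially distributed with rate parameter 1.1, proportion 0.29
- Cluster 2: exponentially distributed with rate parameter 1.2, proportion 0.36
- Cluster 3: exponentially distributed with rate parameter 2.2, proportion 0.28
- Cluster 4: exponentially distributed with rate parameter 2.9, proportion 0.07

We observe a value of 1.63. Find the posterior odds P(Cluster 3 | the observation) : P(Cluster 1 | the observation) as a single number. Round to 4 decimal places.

Only the two components matter; the odds are (w_i f_i(x)) / (w_j f_j(x)).
Component likelihoods at x = 1.63:
  L_1 = 1.1·e^(−1.1·1.63) = 1.1·e^(−1.7930) = 0.183106
  L_2 = 1.2·e^(−1.2·1.63) = 1.2·e^(−1.9560) = 0.169708
  L_3 = 2.2·e^(−2.2·1.63) = 2.2·e^(−3.5860) = 0.0609597
  L_4 = 2.9·e^(−2.9·1.63) = 2.9·e^(−4.7270) = 0.0256737
0.0170687 / 0.0531008 ≈ 0.3214

0.3214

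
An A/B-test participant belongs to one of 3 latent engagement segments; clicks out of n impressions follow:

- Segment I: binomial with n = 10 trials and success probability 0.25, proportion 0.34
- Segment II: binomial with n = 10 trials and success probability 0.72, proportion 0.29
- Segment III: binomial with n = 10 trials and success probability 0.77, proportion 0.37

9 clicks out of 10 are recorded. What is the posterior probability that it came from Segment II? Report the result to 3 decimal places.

Apply Bayes' rule: the posterior for each component is proportional to its prior times its likelihood at x.
Evaluate each component's likelihood at the observed value:
  f_I = 2.86102e-05
  f_II = 0.145596
  f_III = 0.218849
Multiply by the mixture weights:
  w_I·f_I = 0.34 × 2.86102e-05 = 9.72748e-06
  w_II·f_II = 0.29 × 0.145596 = 0.0422229
  w_III·f_III = 0.37 × 0.218849 = 0.0809741
Evidence: 9.72748e-06 + 0.0422229 + 0.0809741 = 0.123207
Responsibility of Segment II: 0.0422229 / 0.123207 ≈ 0.343

0.343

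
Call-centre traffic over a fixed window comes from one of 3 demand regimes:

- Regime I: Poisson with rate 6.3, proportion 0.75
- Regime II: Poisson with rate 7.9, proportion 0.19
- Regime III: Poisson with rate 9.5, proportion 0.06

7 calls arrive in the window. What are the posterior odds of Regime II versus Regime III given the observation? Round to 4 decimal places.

4.3132

Posterior odds = (P(Z=i) f_i(x)) / (P(Z=j) f_j(x)); the normalising sum cancels.
Poisson probabilities:
  f_I = e^(−6.3)·6.3^7/7! = 0.143515
  f_II = e^(−7.9)·7.9^7/7! = 0.141264
  f_III = e^(−9.5)·9.5^7/7! = 0.103714
Posterior odds = (P(Z=II)·f_II) / (P(Z=III)·f_III) = (0.19·0.141264) / (0.06·0.103714) = 0.0268402 / 0.00622284 ≈ 4.3132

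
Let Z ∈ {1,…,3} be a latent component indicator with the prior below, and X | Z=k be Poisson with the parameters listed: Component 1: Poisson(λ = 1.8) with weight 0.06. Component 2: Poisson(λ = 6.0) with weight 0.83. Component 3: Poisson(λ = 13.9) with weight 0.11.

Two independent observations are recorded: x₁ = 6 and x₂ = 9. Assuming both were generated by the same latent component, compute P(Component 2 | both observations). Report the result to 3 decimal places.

0.995

By Bayes' theorem, P(k | x) = P(Z=k) f_k(x) / Σ_j P(Z=j) f_j(x).
Since both observations come from the same component, the likelihood for component k is f_k(x₁)·f_k(x₂).
  L_1 = [0.00780859] × [9.03565e-05] = 7.05557e-07
  L_2 = [0.160623] × [0.0688385] = 0.0110571
  L_3 = [0.00920583] × [0.0490543] = 0.000451585
Multiply by the mixture weights:
  P(Z=1)·L_1 = 0.06 × 7.05557e-07 = 4.23334e-08
  P(Z=2)·L_2 = 0.83 × 0.0110571 = 0.00917736
  P(Z=3)·L_3 = 0.11 × 0.000451585 = 4.96744e-05
Sum: 4.23334e-08 + 0.00917736 + 4.96744e-05 = 0.00922707
P(Component 2 | x) = 0.00917736 / 0.00922707 ≈ 0.995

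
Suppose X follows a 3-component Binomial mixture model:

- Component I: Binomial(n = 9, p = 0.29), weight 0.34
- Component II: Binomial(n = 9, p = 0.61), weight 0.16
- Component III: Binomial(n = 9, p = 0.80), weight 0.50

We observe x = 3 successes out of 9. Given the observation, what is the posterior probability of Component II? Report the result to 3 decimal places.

0.106

The responsibility of component k is P(Z=k) f_k(x) divided by Σ_j P(Z=j) f_j(x).
Evaluate each component's likelihood at the observed value:
  p_I = 0.262436
  p_II = 0.0670898
  p_III = 0.00275251
Weight by the priors:
  P(Z=I)·p_I = 0.34 × 0.262436 = 0.0892282
  P(Z=II)·p_II = 0.16 × 0.0670898 = 0.0107344
  P(Z=III)·p_III = 0.50 × 0.00275251 = 0.00137626
Denominator: 0.0892282 + 0.0107344 + 0.00137626 = 0.101339
P(Component II | 3 successes out of 9) ≈ 0.106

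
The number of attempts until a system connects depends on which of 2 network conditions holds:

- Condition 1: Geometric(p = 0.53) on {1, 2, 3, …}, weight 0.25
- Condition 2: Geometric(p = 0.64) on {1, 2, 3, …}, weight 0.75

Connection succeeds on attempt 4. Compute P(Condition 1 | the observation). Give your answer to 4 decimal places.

0.3805

P(component k | x) = w_k·f_k(x) / marginal(x), where marginal(x) = Σ_j w_j·f_j(x).
Geometric probabilities:
  f_1 = 0.0550262
  f_2 = 0.0298598
Prior × likelihood for each component:
  w_1·f_1 = 0.25 × 0.0550262 = 0.0137565
  w_2·f_2 = 0.75 × 0.0298598 = 0.0223949
Evidence: 0.0137565 + 0.0223949 = 0.0361514
P(Condition 1 | 4) ≈ 0.3805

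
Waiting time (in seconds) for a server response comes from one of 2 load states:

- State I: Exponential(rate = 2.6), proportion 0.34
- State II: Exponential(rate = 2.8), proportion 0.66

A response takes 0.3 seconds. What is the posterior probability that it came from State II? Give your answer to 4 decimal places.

P(component k | x) = P(Z=k)·f_k(x) / marginal(x), where marginal(x) = Σ_j P(Z=j)·f_j(x).
Component likelihoods at x = 0.3 seconds:
  p_I = 1.19186
  p_II = 1.20879
Prior × likelihood for each component:
  P(Z=I)·p_I = 0.34 × 1.19186 = 0.405231
  P(Z=II)·p_II = 0.66 × 1.20879 = 0.797801
Sum: 0.405231 + 0.797801 = 1.20303
So the posterior for State II is 0.797801 / 1.20303 ≈ 0.6632.

0.6632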